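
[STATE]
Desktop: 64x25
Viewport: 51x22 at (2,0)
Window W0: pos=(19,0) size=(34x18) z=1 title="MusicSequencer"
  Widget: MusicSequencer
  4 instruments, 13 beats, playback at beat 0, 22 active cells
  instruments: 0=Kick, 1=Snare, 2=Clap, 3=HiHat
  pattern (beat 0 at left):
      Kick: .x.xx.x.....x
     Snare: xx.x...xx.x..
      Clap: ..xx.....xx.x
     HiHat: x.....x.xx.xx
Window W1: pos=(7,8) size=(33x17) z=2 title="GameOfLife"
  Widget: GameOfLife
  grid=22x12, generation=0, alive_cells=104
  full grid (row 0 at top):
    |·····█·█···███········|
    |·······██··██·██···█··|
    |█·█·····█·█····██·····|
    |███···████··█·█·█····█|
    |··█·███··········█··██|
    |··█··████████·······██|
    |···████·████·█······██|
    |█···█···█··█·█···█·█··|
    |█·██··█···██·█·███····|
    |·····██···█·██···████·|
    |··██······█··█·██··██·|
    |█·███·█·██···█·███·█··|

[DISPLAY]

                 ┏━━━━━━━━━━━━━━━━━━━━━━━━━━━━━━━━┓
                 ┃ MusicSequencer                 ┃
                 ┠────────────────────────────────┨
                 ┃      ▼123456789012             ┃
                 ┃  Kick·█·██·█·····█             ┃
                 ┃ Snare██·█···██·█··             ┃
                 ┃  Clap··██·····██·█             ┃
                 ┃ HiHat█·····█·██·██             ┃
     ┏━━━━━━━━━━━━━━━━━━━━━━━━━━━━━━━┓            ┃
     ┃ GameOfLife                    ┃            ┃
     ┠───────────────────────────────┨            ┃
     ┃Gen: 0                         ┃            ┃
     ┃·····█·█···███········         ┃            ┃
     ┃·······██··██·██···█··         ┃            ┃
     ┃█·█·····█·█····██·····         ┃            ┃
     ┃███···████··█·█·█····█         ┃            ┃
     ┃··█·███··········█··██         ┃            ┃
     ┃··█··████████·······██         ┃━━━━━━━━━━━━┛
     ┃···████·████·█······██         ┃             
     ┃█···█···█··█·█···█·█··         ┃             
     ┃█·██··█···██·█·███····         ┃             
     ┃·····██···█·██···████·         ┃             


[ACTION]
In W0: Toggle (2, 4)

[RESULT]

                 ┏━━━━━━━━━━━━━━━━━━━━━━━━━━━━━━━━┓
                 ┃ MusicSequencer                 ┃
                 ┠────────────────────────────────┨
                 ┃      ▼123456789012             ┃
                 ┃  Kick·█·██·█·····█             ┃
                 ┃ Snare██·█···██·█··             ┃
                 ┃  Clap··███····██·█             ┃
                 ┃ HiHat█·····█·██·██             ┃
     ┏━━━━━━━━━━━━━━━━━━━━━━━━━━━━━━━┓            ┃
     ┃ GameOfLife                    ┃            ┃
     ┠───────────────────────────────┨            ┃
     ┃Gen: 0                         ┃            ┃
     ┃·····█·█···███········         ┃            ┃
     ┃·······██··██·██···█··         ┃            ┃
     ┃█·█·····█·█····██·····         ┃            ┃
     ┃███···████··█·█·█····█         ┃            ┃
     ┃··█·███··········█··██         ┃            ┃
     ┃··█··████████·······██         ┃━━━━━━━━━━━━┛
     ┃···████·████·█······██         ┃             
     ┃█···█···█··█·█···█·█··         ┃             
     ┃█·██··█···██·█·███····         ┃             
     ┃·····██···█·██···████·         ┃             


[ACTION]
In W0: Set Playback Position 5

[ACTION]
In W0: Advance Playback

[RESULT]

                 ┏━━━━━━━━━━━━━━━━━━━━━━━━━━━━━━━━┓
                 ┃ MusicSequencer                 ┃
                 ┠────────────────────────────────┨
                 ┃      012345▼789012             ┃
                 ┃  Kick·█·██·█·····█             ┃
                 ┃ Snare██·█···██·█··             ┃
                 ┃  Clap··███····██·█             ┃
                 ┃ HiHat█·····█·██·██             ┃
     ┏━━━━━━━━━━━━━━━━━━━━━━━━━━━━━━━┓            ┃
     ┃ GameOfLife                    ┃            ┃
     ┠───────────────────────────────┨            ┃
     ┃Gen: 0                         ┃            ┃
     ┃·····█·█···███········         ┃            ┃
     ┃·······██··██·██···█··         ┃            ┃
     ┃█·█·····█·█····██·····         ┃            ┃
     ┃███···████··█·█·█····█         ┃            ┃
     ┃··█·███··········█··██         ┃            ┃
     ┃··█··████████·······██         ┃━━━━━━━━━━━━┛
     ┃···████·████·█······██         ┃             
     ┃█···█···█··█·█···█·█··         ┃             
     ┃█·██··█···██·█·███····         ┃             
     ┃·····██···█·██···████·         ┃             


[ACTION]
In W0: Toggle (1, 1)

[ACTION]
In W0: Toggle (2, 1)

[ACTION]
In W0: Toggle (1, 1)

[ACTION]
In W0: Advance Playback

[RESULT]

                 ┏━━━━━━━━━━━━━━━━━━━━━━━━━━━━━━━━┓
                 ┃ MusicSequencer                 ┃
                 ┠────────────────────────────────┨
                 ┃      0123456▼89012             ┃
                 ┃  Kick·█·██·█·····█             ┃
                 ┃ Snare██·█···██·█··             ┃
                 ┃  Clap·████····██·█             ┃
                 ┃ HiHat█·····█·██·██             ┃
     ┏━━━━━━━━━━━━━━━━━━━━━━━━━━━━━━━┓            ┃
     ┃ GameOfLife                    ┃            ┃
     ┠───────────────────────────────┨            ┃
     ┃Gen: 0                         ┃            ┃
     ┃·····█·█···███········         ┃            ┃
     ┃·······██··██·██···█··         ┃            ┃
     ┃█·█·····█·█····██·····         ┃            ┃
     ┃███···████··█·█·█····█         ┃            ┃
     ┃··█·███··········█··██         ┃            ┃
     ┃··█··████████·······██         ┃━━━━━━━━━━━━┛
     ┃···████·████·█······██         ┃             
     ┃█···█···█··█·█···█·█··         ┃             
     ┃█·██··█···██·█·███····         ┃             
     ┃·····██···█·██···████·         ┃             


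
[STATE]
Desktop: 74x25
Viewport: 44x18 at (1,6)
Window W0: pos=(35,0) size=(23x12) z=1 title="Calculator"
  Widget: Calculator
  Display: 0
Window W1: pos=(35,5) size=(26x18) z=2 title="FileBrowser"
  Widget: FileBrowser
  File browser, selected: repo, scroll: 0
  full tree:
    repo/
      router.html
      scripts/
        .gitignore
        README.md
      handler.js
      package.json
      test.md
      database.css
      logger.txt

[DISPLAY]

                                  ┃ FileBrow
                                  ┠─────────
                                  ┃> [-] rep
                                  ┃    route
                                  ┃    [+] s
                                  ┃    handl
                                  ┃    packa
                                  ┃    test.
                                  ┃    datab
                                  ┃    logge
                                  ┃         
                                  ┃         
                                  ┃         
                                  ┃         
                                  ┃         
                                  ┃         
                                  ┗━━━━━━━━━
                                            


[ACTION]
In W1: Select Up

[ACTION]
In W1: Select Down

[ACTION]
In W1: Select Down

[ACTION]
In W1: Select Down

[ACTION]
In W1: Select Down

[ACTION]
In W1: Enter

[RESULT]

                                  ┃ FileBrow
                                  ┠─────────
                                  ┃  [-] rep
                                  ┃    route
                                  ┃    [+] s
                                  ┃    handl
                                  ┃  > packa
                                  ┃    test.
                                  ┃    datab
                                  ┃    logge
                                  ┃         
                                  ┃         
                                  ┃         
                                  ┃         
                                  ┃         
                                  ┃         
                                  ┗━━━━━━━━━
                                            


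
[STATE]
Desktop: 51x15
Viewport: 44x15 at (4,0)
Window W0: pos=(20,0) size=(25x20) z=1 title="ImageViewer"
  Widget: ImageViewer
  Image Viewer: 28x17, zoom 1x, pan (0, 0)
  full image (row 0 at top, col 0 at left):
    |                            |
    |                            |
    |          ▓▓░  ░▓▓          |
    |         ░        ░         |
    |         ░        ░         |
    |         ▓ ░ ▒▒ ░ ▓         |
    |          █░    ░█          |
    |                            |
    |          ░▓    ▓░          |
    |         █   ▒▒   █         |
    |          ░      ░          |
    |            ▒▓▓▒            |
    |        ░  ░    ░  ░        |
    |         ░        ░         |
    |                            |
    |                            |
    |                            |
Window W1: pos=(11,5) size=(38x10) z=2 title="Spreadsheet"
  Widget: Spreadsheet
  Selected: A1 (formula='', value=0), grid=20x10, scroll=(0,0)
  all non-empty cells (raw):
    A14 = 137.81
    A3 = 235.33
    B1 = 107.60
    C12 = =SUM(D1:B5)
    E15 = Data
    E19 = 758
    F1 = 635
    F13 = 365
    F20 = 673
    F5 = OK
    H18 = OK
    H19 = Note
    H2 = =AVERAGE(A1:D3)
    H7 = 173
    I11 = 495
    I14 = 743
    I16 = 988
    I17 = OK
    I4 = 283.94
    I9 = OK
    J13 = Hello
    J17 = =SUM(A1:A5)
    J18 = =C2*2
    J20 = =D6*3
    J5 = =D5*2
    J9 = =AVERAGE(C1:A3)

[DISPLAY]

                ┏━━━━━━━━━━━━━━━━━━━━━━━┓   
                ┃ ImageViewer           ┃   
                ┠───────────────────────┨   
                ┃                       ┃   
                ┃                       ┃   
       ┏━━━━━━━━━━━━━━━━━━━━━━━━━━━━━━━━━━━━
       ┃ Spreadsheet                        
       ┠────────────────────────────────────
       ┃A1:                                 
       ┃       A       B       C       D    
       ┃------------------------------------
       ┃  1      [0]  107.60       0       0
       ┃  2        0       0       0       0
       ┃  3   235.33       0       0       0
       ┗━━━━━━━━━━━━━━━━━━━━━━━━━━━━━━━━━━━━


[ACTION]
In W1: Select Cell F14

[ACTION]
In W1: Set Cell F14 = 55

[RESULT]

                ┏━━━━━━━━━━━━━━━━━━━━━━━┓   
                ┃ ImageViewer           ┃   
                ┠───────────────────────┨   
                ┃                       ┃   
                ┃                       ┃   
       ┏━━━━━━━━━━━━━━━━━━━━━━━━━━━━━━━━━━━━
       ┃ Spreadsheet                        
       ┠────────────────────────────────────
       ┃F14: 55                             
       ┃       A       B       C       D    
       ┃------------------------------------
       ┃  1        0  107.60       0       0
       ┃  2        0       0       0       0
       ┃  3   235.33       0       0       0
       ┗━━━━━━━━━━━━━━━━━━━━━━━━━━━━━━━━━━━━


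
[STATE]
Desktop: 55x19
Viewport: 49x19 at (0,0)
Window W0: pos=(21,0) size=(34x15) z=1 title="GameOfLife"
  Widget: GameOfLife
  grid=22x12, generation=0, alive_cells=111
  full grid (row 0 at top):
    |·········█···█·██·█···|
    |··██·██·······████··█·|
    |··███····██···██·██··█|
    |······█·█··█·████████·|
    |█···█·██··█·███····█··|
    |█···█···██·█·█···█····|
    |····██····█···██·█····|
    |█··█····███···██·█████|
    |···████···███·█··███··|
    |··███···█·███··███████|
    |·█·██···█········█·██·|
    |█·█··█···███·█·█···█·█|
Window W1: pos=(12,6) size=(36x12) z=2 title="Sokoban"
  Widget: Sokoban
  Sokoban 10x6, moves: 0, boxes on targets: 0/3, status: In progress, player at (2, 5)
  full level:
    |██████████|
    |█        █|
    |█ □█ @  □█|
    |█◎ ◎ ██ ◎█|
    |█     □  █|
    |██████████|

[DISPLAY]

                     ┏━━━━━━━━━━━━━━━━━━━━━━━━━━━
                     ┃ GameOfLife                
                     ┠───────────────────────────
                     ┃Gen: 0                     
                     ┃··██·██·······████··█·     
                     ┃··███····██···██·██··█     
            ┏━━━━━━━━━━━━━━━━━━━━━━━━━━━━━━━━━━┓ 
            ┃ Sokoban                          ┃ 
            ┠──────────────────────────────────┨ 
            ┃██████████                        ┃ 
            ┃█        █                        ┃ 
            ┃█ □█ @  □█                        ┃ 
            ┃█◎ ◎ ██ ◎█                        ┃ 
            ┃█     □  █                        ┃ 
            ┃██████████                        ┃━
            ┃Moves: 0  0/3                     ┃ 
            ┃                                  ┃ 
            ┗━━━━━━━━━━━━━━━━━━━━━━━━━━━━━━━━━━┛ 
                                                 


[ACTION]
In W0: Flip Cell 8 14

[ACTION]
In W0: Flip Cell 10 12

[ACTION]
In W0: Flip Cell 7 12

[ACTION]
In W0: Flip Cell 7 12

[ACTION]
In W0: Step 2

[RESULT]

                     ┏━━━━━━━━━━━━━━━━━━━━━━━━━━━
                     ┃ GameOfLife                
                     ┠───────────────────────────
                     ┃Gen: 2                     
                     ┃···█·██·███···········     
                     ┃····█·██···█········█·     
            ┏━━━━━━━━━━━━━━━━━━━━━━━━━━━━━━━━━━┓ 
            ┃ Sokoban                          ┃ 
            ┠──────────────────────────────────┨ 
            ┃██████████                        ┃ 
            ┃█        █                        ┃ 
            ┃█ □█ @  □█                        ┃ 
            ┃█◎ ◎ ██ ◎█                        ┃ 
            ┃█     □  █                        ┃ 
            ┃██████████                        ┃━
            ┃Moves: 0  0/3                     ┃ 
            ┃                                  ┃ 
            ┗━━━━━━━━━━━━━━━━━━━━━━━━━━━━━━━━━━┛ 
                                                 


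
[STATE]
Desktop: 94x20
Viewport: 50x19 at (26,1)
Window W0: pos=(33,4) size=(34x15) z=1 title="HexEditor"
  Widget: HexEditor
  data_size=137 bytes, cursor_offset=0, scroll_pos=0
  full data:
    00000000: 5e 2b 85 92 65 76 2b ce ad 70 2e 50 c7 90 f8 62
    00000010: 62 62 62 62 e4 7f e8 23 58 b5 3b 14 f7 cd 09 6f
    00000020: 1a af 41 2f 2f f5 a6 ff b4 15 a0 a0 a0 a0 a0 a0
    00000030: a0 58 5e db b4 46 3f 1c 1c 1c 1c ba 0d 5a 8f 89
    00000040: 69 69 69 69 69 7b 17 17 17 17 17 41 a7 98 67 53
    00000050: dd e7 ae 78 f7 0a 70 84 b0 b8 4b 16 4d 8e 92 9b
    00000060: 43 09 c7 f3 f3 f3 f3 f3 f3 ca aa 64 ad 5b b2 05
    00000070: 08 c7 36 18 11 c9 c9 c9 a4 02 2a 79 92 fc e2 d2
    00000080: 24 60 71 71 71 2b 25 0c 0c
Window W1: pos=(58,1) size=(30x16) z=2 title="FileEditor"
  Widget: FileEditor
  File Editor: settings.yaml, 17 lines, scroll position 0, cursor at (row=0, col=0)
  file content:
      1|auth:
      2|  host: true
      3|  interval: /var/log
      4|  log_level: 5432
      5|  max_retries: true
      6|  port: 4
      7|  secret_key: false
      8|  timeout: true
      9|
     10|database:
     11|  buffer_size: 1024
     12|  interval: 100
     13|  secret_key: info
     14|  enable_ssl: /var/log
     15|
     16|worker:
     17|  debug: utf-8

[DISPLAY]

                                ┏━━━━━━━━━━━━━━━━━
                                ┃ FileEditor      
                                ┠─────────────────
       ┏━━━━━━━━━━━━━━━━━━━━━━━━┃█uth:            
       ┃ HexEditor              ┃  host: true     
       ┠────────────────────────┃  interval: /var/
       ┃00000000  5E 2b 85 92 65┃  log_level: 5432
       ┃00000010  62 62 62 62 e4┃  max_retries: tr
       ┃00000020  1a af 41 2f 2f┃  port: 4        
       ┃00000030  a0 58 5e db b4┃  secret_key: fal
       ┃00000040  69 69 69 69 69┃  timeout: true  
       ┃00000050  dd e7 ae 78 f7┃                 
       ┃00000060  43 09 c7 f3 f3┃database:        
       ┃00000070  08 c7 36 18 11┃  buffer_size: 10
       ┃00000080  24 60 71 71 71┃  interval: 100  
       ┃                        ┗━━━━━━━━━━━━━━━━━
       ┃                                ┃         
       ┗━━━━━━━━━━━━━━━━━━━━━━━━━━━━━━━━┛         
                                                  


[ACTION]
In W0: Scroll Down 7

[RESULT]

                                ┏━━━━━━━━━━━━━━━━━
                                ┃ FileEditor      
                                ┠─────────────────
       ┏━━━━━━━━━━━━━━━━━━━━━━━━┃█uth:            
       ┃ HexEditor              ┃  host: true     
       ┠────────────────────────┃  interval: /var/
       ┃00000070  08 c7 36 18 11┃  log_level: 5432
       ┃00000080  24 60 71 71 71┃  max_retries: tr
       ┃                        ┃  port: 4        
       ┃                        ┃  secret_key: fal
       ┃                        ┃  timeout: true  
       ┃                        ┃                 
       ┃                        ┃database:        
       ┃                        ┃  buffer_size: 10
       ┃                        ┃  interval: 100  
       ┃                        ┗━━━━━━━━━━━━━━━━━
       ┃                                ┃         
       ┗━━━━━━━━━━━━━━━━━━━━━━━━━━━━━━━━┛         
                                                  


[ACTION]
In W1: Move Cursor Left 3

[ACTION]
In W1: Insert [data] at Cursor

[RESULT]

                                ┏━━━━━━━━━━━━━━━━━
                                ┃ FileEditor      
                                ┠─────────────────
       ┏━━━━━━━━━━━━━━━━━━━━━━━━┃data█uth:        
       ┃ HexEditor              ┃  host: true     
       ┠────────────────────────┃  interval: /var/
       ┃00000070  08 c7 36 18 11┃  log_level: 5432
       ┃00000080  24 60 71 71 71┃  max_retries: tr
       ┃                        ┃  port: 4        
       ┃                        ┃  secret_key: fal
       ┃                        ┃  timeout: true  
       ┃                        ┃                 
       ┃                        ┃database:        
       ┃                        ┃  buffer_size: 10
       ┃                        ┃  interval: 100  
       ┃                        ┗━━━━━━━━━━━━━━━━━
       ┃                                ┃         
       ┗━━━━━━━━━━━━━━━━━━━━━━━━━━━━━━━━┛         
                                                  


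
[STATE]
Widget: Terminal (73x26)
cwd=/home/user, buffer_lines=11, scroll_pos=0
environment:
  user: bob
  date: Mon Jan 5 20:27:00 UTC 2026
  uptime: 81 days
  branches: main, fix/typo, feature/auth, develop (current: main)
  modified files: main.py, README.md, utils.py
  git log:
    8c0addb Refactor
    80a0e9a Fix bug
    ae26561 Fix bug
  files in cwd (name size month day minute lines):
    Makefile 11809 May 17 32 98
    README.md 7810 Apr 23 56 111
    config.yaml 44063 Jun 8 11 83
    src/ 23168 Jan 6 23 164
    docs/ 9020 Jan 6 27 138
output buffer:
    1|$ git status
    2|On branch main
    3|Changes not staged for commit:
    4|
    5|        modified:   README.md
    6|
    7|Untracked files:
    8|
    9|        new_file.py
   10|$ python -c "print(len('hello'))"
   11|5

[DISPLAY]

$ git status                                                             
On branch main                                                           
Changes not staged for commit:                                           
                                                                         
        modified:   README.md                                            
                                                                         
Untracked files:                                                         
                                                                         
        new_file.py                                                      
$ python -c "print(len('hello'))"                                        
5                                                                        
$ █                                                                      
                                                                         
                                                                         
                                                                         
                                                                         
                                                                         
                                                                         
                                                                         
                                                                         
                                                                         
                                                                         
                                                                         
                                                                         
                                                                         
                                                                         


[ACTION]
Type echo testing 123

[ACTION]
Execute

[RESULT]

$ git status                                                             
On branch main                                                           
Changes not staged for commit:                                           
                                                                         
        modified:   README.md                                            
                                                                         
Untracked files:                                                         
                                                                         
        new_file.py                                                      
$ python -c "print(len('hello'))"                                        
5                                                                        
$ echo testing 123                                                       
testing 123                                                              
$ █                                                                      
                                                                         
                                                                         
                                                                         
                                                                         
                                                                         
                                                                         
                                                                         
                                                                         
                                                                         
                                                                         
                                                                         
                                                                         


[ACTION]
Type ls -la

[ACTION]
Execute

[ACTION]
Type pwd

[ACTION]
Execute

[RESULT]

$ git status                                                             
On branch main                                                           
Changes not staged for commit:                                           
                                                                         
        modified:   README.md                                            
                                                                         
Untracked files:                                                         
                                                                         
        new_file.py                                                      
$ python -c "print(len('hello'))"                                        
5                                                                        
$ echo testing 123                                                       
testing 123                                                              
$ ls -la                                                                 
-rw-r--r--  1 bob group    11809 May 17 10:32 Makefile                   
-rw-r--r--  1 bob group     7810 Apr 23 10:56 README.md                  
-rw-r--r--  1 bob group    44063 Jun  8 10:11 config.yaml                
drwxr-xr-x  1 bob group    23168 Jan  6 10:23 src/                       
drwxr-xr-x  1 bob group     9020 Jan  6 10:27 docs/                      
$ pwd                                                                    
/home/user                                                               
$ █                                                                      
                                                                         
                                                                         
                                                                         
                                                                         


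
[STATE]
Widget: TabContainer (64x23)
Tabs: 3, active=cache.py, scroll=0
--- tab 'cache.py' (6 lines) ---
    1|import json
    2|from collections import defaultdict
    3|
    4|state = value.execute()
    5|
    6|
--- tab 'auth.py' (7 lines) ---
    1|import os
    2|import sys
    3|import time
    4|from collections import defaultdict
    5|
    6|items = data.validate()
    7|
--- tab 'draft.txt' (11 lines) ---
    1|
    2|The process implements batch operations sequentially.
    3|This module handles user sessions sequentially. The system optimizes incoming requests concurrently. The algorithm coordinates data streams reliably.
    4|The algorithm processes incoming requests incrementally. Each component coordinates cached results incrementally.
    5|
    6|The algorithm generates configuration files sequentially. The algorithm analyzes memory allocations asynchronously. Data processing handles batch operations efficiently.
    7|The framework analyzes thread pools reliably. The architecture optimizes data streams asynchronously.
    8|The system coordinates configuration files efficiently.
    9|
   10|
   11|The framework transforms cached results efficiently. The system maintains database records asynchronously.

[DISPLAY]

[cache.py]│ auth.py │ draft.txt                                 
────────────────────────────────────────────────────────────────
import json                                                     
from collections import defaultdict                             
                                                                
state = value.execute()                                         
                                                                
                                                                
                                                                
                                                                
                                                                
                                                                
                                                                
                                                                
                                                                
                                                                
                                                                
                                                                
                                                                
                                                                
                                                                
                                                                
                                                                


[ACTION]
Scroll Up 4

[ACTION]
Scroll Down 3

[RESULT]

[cache.py]│ auth.py │ draft.txt                                 
────────────────────────────────────────────────────────────────
state = value.execute()                                         
                                                                
                                                                
                                                                
                                                                
                                                                
                                                                
                                                                
                                                                
                                                                
                                                                
                                                                
                                                                
                                                                
                                                                
                                                                
                                                                
                                                                
                                                                
                                                                
                                                                


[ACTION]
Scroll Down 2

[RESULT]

[cache.py]│ auth.py │ draft.txt                                 
────────────────────────────────────────────────────────────────
                                                                
                                                                
                                                                
                                                                
                                                                
                                                                
                                                                
                                                                
                                                                
                                                                
                                                                
                                                                
                                                                
                                                                
                                                                
                                                                
                                                                
                                                                
                                                                
                                                                
                                                                


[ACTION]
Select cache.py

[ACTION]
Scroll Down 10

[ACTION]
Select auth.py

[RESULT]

 cache.py │[auth.py]│ draft.txt                                 
────────────────────────────────────────────────────────────────
import os                                                       
import sys                                                      
import time                                                     
from collections import defaultdict                             
                                                                
items = data.validate()                                         
                                                                
                                                                
                                                                
                                                                
                                                                
                                                                
                                                                
                                                                
                                                                
                                                                
                                                                
                                                                
                                                                
                                                                
                                                                


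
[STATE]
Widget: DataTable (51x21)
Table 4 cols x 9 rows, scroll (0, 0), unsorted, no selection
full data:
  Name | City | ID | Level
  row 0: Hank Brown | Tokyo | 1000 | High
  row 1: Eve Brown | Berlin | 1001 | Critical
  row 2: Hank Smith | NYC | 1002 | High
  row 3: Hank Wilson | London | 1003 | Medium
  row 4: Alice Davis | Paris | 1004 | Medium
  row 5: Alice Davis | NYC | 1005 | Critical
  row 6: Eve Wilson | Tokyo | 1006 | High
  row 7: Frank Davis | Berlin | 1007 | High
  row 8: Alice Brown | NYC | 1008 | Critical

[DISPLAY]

Name       │City  │ID  │Level                      
───────────┼──────┼────┼────────                   
Hank Brown │Tokyo │1000│High                       
Eve Brown  │Berlin│1001│Critical                   
Hank Smith │NYC   │1002│High                       
Hank Wilson│London│1003│Medium                     
Alice Davis│Paris │1004│Medium                     
Alice Davis│NYC   │1005│Critical                   
Eve Wilson │Tokyo │1006│High                       
Frank Davis│Berlin│1007│High                       
Alice Brown│NYC   │1008│Critical                   
                                                   
                                                   
                                                   
                                                   
                                                   
                                                   
                                                   
                                                   
                                                   
                                                   


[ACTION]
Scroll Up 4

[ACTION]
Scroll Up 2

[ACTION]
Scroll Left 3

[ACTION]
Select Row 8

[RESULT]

Name       │City  │ID  │Level                      
───────────┼──────┼────┼────────                   
Hank Brown │Tokyo │1000│High                       
Eve Brown  │Berlin│1001│Critical                   
Hank Smith │NYC   │1002│High                       
Hank Wilson│London│1003│Medium                     
Alice Davis│Paris │1004│Medium                     
Alice Davis│NYC   │1005│Critical                   
Eve Wilson │Tokyo │1006│High                       
Frank Davis│Berlin│1007│High                       
>lice Brown│NYC   │1008│Critical                   
                                                   
                                                   
                                                   
                                                   
                                                   
                                                   
                                                   
                                                   
                                                   
                                                   


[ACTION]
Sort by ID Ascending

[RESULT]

Name       │City  │ID ▲│Level                      
───────────┼──────┼────┼────────                   
Hank Brown │Tokyo │1000│High                       
Eve Brown  │Berlin│1001│Critical                   
Hank Smith │NYC   │1002│High                       
Hank Wilson│London│1003│Medium                     
Alice Davis│Paris │1004│Medium                     
Alice Davis│NYC   │1005│Critical                   
Eve Wilson │Tokyo │1006│High                       
Frank Davis│Berlin│1007│High                       
>lice Brown│NYC   │1008│Critical                   
                                                   
                                                   
                                                   
                                                   
                                                   
                                                   
                                                   
                                                   
                                                   
                                                   
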